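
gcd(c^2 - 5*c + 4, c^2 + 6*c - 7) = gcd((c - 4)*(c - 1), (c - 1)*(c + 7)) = c - 1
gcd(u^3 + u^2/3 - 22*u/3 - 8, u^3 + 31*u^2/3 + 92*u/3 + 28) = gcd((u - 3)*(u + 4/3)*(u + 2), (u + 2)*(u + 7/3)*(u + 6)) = u + 2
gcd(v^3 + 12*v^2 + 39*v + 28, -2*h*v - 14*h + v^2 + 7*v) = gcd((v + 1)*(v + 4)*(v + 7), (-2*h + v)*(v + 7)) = v + 7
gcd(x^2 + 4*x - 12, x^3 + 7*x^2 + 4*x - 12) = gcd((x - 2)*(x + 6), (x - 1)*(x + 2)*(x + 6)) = x + 6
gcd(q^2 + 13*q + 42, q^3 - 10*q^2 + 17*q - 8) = 1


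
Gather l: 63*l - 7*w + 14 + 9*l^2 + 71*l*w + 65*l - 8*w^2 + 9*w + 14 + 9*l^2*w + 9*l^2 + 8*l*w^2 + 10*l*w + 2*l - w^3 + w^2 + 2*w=l^2*(9*w + 18) + l*(8*w^2 + 81*w + 130) - w^3 - 7*w^2 + 4*w + 28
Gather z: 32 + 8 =40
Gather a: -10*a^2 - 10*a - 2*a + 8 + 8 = -10*a^2 - 12*a + 16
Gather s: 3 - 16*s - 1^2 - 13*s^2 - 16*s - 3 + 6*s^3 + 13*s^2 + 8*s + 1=6*s^3 - 24*s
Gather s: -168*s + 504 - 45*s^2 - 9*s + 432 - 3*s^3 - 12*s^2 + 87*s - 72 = -3*s^3 - 57*s^2 - 90*s + 864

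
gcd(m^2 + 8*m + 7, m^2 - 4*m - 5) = m + 1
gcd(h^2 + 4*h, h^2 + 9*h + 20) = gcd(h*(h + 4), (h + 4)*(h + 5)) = h + 4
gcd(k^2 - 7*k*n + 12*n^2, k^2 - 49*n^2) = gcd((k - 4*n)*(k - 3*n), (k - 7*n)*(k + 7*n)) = 1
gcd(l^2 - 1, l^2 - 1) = l^2 - 1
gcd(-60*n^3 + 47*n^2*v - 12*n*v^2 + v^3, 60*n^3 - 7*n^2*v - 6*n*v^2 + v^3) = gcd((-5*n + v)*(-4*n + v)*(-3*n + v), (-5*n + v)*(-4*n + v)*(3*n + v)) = 20*n^2 - 9*n*v + v^2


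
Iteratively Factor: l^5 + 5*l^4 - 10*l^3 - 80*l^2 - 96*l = (l + 2)*(l^4 + 3*l^3 - 16*l^2 - 48*l) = l*(l + 2)*(l^3 + 3*l^2 - 16*l - 48) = l*(l + 2)*(l + 3)*(l^2 - 16) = l*(l + 2)*(l + 3)*(l + 4)*(l - 4)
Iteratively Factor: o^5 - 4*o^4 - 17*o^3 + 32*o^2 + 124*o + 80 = (o - 5)*(o^4 + o^3 - 12*o^2 - 28*o - 16) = (o - 5)*(o - 4)*(o^3 + 5*o^2 + 8*o + 4) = (o - 5)*(o - 4)*(o + 1)*(o^2 + 4*o + 4) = (o - 5)*(o - 4)*(o + 1)*(o + 2)*(o + 2)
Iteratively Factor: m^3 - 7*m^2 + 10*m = (m - 5)*(m^2 - 2*m) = m*(m - 5)*(m - 2)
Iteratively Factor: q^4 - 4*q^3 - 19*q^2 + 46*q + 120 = (q - 5)*(q^3 + q^2 - 14*q - 24) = (q - 5)*(q + 3)*(q^2 - 2*q - 8) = (q - 5)*(q + 2)*(q + 3)*(q - 4)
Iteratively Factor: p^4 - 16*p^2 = (p)*(p^3 - 16*p) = p*(p - 4)*(p^2 + 4*p) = p^2*(p - 4)*(p + 4)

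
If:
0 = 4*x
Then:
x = 0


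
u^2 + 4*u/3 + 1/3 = (u + 1/3)*(u + 1)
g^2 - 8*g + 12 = (g - 6)*(g - 2)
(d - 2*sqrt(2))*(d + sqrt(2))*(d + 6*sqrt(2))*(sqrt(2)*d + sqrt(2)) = sqrt(2)*d^4 + sqrt(2)*d^3 + 10*d^3 - 16*sqrt(2)*d^2 + 10*d^2 - 48*d - 16*sqrt(2)*d - 48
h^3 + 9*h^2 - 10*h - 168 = (h - 4)*(h + 6)*(h + 7)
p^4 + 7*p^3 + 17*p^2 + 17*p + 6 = (p + 1)^2*(p + 2)*(p + 3)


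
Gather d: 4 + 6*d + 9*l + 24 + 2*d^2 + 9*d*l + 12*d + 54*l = 2*d^2 + d*(9*l + 18) + 63*l + 28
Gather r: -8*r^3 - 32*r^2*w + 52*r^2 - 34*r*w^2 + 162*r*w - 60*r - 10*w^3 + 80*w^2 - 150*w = -8*r^3 + r^2*(52 - 32*w) + r*(-34*w^2 + 162*w - 60) - 10*w^3 + 80*w^2 - 150*w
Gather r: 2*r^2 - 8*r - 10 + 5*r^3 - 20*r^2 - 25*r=5*r^3 - 18*r^2 - 33*r - 10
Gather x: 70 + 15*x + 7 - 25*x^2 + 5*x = -25*x^2 + 20*x + 77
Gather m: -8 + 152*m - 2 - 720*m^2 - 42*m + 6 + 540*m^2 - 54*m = -180*m^2 + 56*m - 4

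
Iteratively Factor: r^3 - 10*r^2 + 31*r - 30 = (r - 5)*(r^2 - 5*r + 6) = (r - 5)*(r - 3)*(r - 2)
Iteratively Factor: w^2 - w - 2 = (w + 1)*(w - 2)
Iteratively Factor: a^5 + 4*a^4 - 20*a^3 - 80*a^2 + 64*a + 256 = (a - 4)*(a^4 + 8*a^3 + 12*a^2 - 32*a - 64) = (a - 4)*(a - 2)*(a^3 + 10*a^2 + 32*a + 32) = (a - 4)*(a - 2)*(a + 2)*(a^2 + 8*a + 16) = (a - 4)*(a - 2)*(a + 2)*(a + 4)*(a + 4)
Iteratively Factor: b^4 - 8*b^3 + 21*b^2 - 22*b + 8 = (b - 1)*(b^3 - 7*b^2 + 14*b - 8) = (b - 1)^2*(b^2 - 6*b + 8) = (b - 4)*(b - 1)^2*(b - 2)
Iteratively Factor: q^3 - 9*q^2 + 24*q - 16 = (q - 4)*(q^2 - 5*q + 4) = (q - 4)*(q - 1)*(q - 4)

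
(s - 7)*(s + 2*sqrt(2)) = s^2 - 7*s + 2*sqrt(2)*s - 14*sqrt(2)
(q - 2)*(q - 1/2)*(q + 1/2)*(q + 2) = q^4 - 17*q^2/4 + 1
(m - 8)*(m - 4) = m^2 - 12*m + 32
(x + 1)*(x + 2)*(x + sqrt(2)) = x^3 + sqrt(2)*x^2 + 3*x^2 + 2*x + 3*sqrt(2)*x + 2*sqrt(2)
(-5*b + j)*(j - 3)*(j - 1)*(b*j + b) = -5*b^2*j^3 + 15*b^2*j^2 + 5*b^2*j - 15*b^2 + b*j^4 - 3*b*j^3 - b*j^2 + 3*b*j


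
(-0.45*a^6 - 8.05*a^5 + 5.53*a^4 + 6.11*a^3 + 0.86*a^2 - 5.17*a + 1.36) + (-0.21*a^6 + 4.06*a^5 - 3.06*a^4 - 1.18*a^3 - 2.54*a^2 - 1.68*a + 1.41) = -0.66*a^6 - 3.99*a^5 + 2.47*a^4 + 4.93*a^3 - 1.68*a^2 - 6.85*a + 2.77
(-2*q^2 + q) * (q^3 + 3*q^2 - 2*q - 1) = -2*q^5 - 5*q^4 + 7*q^3 - q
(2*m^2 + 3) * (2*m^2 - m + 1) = 4*m^4 - 2*m^3 + 8*m^2 - 3*m + 3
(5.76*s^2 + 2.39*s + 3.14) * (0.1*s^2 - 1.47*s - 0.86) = 0.576*s^4 - 8.2282*s^3 - 8.1529*s^2 - 6.6712*s - 2.7004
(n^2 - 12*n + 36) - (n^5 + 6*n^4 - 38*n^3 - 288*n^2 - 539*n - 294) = -n^5 - 6*n^4 + 38*n^3 + 289*n^2 + 527*n + 330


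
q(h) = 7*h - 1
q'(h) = 7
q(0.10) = -0.30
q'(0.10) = 7.00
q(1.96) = 12.72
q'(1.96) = 7.00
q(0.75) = 4.25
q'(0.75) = 7.00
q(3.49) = 23.43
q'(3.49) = 7.00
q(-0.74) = -6.18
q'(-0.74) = 7.00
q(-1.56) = -11.92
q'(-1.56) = 7.00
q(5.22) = 35.54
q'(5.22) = 7.00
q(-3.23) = -23.61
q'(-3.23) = 7.00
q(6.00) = 41.00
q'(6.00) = 7.00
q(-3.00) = -22.00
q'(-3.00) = 7.00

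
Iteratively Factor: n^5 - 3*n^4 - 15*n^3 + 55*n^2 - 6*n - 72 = (n - 2)*(n^4 - n^3 - 17*n^2 + 21*n + 36) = (n - 2)*(n + 1)*(n^3 - 2*n^2 - 15*n + 36) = (n - 3)*(n - 2)*(n + 1)*(n^2 + n - 12) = (n - 3)*(n - 2)*(n + 1)*(n + 4)*(n - 3)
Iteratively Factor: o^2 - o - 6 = (o + 2)*(o - 3)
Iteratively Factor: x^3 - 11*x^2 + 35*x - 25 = (x - 1)*(x^2 - 10*x + 25) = (x - 5)*(x - 1)*(x - 5)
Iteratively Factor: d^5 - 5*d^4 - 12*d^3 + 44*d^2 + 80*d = (d - 5)*(d^4 - 12*d^2 - 16*d) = (d - 5)*(d + 2)*(d^3 - 2*d^2 - 8*d) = (d - 5)*(d - 4)*(d + 2)*(d^2 + 2*d) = d*(d - 5)*(d - 4)*(d + 2)*(d + 2)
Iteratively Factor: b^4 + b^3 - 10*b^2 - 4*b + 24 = (b - 2)*(b^3 + 3*b^2 - 4*b - 12) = (b - 2)*(b + 2)*(b^2 + b - 6) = (b - 2)*(b + 2)*(b + 3)*(b - 2)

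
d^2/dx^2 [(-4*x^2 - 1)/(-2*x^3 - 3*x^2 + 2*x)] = 2*(16*x^6 + 72*x^4 + 72*x^3 + 15*x^2 - 18*x + 4)/(x^3*(8*x^6 + 36*x^5 + 30*x^4 - 45*x^3 - 30*x^2 + 36*x - 8))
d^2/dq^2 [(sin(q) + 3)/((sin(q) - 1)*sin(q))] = (-sin(q) - 14 - 3/sin(q) + 12/sin(q)^2 - 6/sin(q)^3)/(sin(q) - 1)^2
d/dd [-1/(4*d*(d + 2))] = (d + 1)/(2*d^2*(d + 2)^2)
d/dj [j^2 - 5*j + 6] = 2*j - 5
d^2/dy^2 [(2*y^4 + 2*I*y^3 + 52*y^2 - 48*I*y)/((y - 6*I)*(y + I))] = 4*(y^6 - 15*I*y^5 - 57*y^4 - 165*I*y^3 - 162*y^2 + 540*I*y + 1656)/(y^6 - 15*I*y^5 - 57*y^4 - 55*I*y^3 - 342*y^2 - 540*I*y + 216)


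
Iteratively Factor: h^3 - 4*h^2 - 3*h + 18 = (h - 3)*(h^2 - h - 6) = (h - 3)*(h + 2)*(h - 3)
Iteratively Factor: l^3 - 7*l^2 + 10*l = (l - 2)*(l^2 - 5*l) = l*(l - 2)*(l - 5)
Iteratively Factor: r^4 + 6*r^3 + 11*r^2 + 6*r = (r + 1)*(r^3 + 5*r^2 + 6*r) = (r + 1)*(r + 3)*(r^2 + 2*r) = r*(r + 1)*(r + 3)*(r + 2)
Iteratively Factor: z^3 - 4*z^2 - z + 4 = (z + 1)*(z^2 - 5*z + 4) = (z - 1)*(z + 1)*(z - 4)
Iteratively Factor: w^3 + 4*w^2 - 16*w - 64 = (w + 4)*(w^2 - 16) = (w + 4)^2*(w - 4)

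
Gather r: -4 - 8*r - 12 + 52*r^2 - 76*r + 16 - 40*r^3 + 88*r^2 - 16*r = -40*r^3 + 140*r^2 - 100*r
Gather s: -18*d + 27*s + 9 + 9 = -18*d + 27*s + 18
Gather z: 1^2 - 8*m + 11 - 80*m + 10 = 22 - 88*m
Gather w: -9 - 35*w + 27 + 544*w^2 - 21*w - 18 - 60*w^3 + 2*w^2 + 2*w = -60*w^3 + 546*w^2 - 54*w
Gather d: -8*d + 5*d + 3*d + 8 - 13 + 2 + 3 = 0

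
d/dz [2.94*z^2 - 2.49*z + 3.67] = 5.88*z - 2.49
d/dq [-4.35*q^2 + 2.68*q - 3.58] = 2.68 - 8.7*q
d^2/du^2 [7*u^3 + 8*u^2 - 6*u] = 42*u + 16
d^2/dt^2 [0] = 0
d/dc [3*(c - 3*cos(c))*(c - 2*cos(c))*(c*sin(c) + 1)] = 3*(c - 3*cos(c))*(c - 2*cos(c))*(c*cos(c) + sin(c)) + 3*(c - 3*cos(c))*(c*sin(c) + 1)*(2*sin(c) + 1) + 3*(c - 2*cos(c))*(c*sin(c) + 1)*(3*sin(c) + 1)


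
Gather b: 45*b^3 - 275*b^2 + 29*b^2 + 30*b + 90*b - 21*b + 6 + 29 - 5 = 45*b^3 - 246*b^2 + 99*b + 30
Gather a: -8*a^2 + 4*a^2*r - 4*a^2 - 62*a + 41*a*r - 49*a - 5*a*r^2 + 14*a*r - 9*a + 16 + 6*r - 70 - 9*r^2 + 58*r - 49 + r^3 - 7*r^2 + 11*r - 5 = a^2*(4*r - 12) + a*(-5*r^2 + 55*r - 120) + r^3 - 16*r^2 + 75*r - 108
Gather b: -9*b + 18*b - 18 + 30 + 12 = 9*b + 24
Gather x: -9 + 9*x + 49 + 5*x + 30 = 14*x + 70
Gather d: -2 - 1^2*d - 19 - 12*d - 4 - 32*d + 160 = 135 - 45*d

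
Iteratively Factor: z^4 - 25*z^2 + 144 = (z - 3)*(z^3 + 3*z^2 - 16*z - 48) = (z - 3)*(z + 4)*(z^2 - z - 12) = (z - 4)*(z - 3)*(z + 4)*(z + 3)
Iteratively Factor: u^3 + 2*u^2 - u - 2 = (u - 1)*(u^2 + 3*u + 2) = (u - 1)*(u + 2)*(u + 1)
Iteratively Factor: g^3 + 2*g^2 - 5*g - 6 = (g - 2)*(g^2 + 4*g + 3) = (g - 2)*(g + 3)*(g + 1)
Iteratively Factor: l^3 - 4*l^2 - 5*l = (l - 5)*(l^2 + l) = l*(l - 5)*(l + 1)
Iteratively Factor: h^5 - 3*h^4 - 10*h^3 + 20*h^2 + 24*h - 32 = (h + 2)*(h^4 - 5*h^3 + 20*h - 16) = (h + 2)^2*(h^3 - 7*h^2 + 14*h - 8) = (h - 1)*(h + 2)^2*(h^2 - 6*h + 8) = (h - 2)*(h - 1)*(h + 2)^2*(h - 4)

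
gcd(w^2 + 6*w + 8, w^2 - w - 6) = w + 2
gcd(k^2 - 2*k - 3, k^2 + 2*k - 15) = k - 3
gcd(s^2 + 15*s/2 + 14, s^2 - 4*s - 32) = s + 4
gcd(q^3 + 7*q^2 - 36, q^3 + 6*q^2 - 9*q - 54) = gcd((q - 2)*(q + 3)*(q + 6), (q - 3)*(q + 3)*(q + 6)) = q^2 + 9*q + 18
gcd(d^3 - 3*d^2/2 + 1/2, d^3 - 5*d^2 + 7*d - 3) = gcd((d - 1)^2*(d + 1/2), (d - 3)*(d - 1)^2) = d^2 - 2*d + 1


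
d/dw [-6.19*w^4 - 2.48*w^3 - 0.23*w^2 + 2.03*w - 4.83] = -24.76*w^3 - 7.44*w^2 - 0.46*w + 2.03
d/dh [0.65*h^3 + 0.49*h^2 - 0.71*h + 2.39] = 1.95*h^2 + 0.98*h - 0.71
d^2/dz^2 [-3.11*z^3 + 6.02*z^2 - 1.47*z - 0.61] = 12.04 - 18.66*z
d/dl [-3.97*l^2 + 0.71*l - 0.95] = 0.71 - 7.94*l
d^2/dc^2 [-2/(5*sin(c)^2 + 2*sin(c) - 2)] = 4*(50*sin(c)^4 + 15*sin(c)^3 - 53*sin(c)^2 - 28*sin(c) - 14)/(5*sin(c)^2 + 2*sin(c) - 2)^3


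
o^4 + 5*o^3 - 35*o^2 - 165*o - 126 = (o - 6)*(o + 1)*(o + 3)*(o + 7)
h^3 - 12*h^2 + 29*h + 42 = (h - 7)*(h - 6)*(h + 1)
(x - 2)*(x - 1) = x^2 - 3*x + 2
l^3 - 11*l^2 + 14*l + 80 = (l - 8)*(l - 5)*(l + 2)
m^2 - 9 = (m - 3)*(m + 3)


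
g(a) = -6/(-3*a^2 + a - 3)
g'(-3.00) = 0.10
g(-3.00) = 0.18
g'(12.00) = 0.00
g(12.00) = 0.01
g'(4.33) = -0.05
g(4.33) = 0.11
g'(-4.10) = 0.05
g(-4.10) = 0.10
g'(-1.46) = 0.50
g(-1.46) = 0.55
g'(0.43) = -0.97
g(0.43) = 1.92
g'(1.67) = -0.58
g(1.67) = 0.62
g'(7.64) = -0.01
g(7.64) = 0.04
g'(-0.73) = 1.14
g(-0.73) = 1.13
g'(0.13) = 0.15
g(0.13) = 2.05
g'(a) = -6*(6*a - 1)/(-3*a^2 + a - 3)^2 = 6*(1 - 6*a)/(3*a^2 - a + 3)^2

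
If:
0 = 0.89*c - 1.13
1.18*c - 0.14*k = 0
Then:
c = 1.27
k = 10.70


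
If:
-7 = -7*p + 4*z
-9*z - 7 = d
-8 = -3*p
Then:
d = -133/4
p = 8/3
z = 35/12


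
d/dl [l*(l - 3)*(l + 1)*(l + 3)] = 4*l^3 + 3*l^2 - 18*l - 9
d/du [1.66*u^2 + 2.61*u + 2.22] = 3.32*u + 2.61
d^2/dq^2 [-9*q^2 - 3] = -18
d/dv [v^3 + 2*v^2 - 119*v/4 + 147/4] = 3*v^2 + 4*v - 119/4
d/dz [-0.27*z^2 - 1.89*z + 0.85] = -0.54*z - 1.89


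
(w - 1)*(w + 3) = w^2 + 2*w - 3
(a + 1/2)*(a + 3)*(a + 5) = a^3 + 17*a^2/2 + 19*a + 15/2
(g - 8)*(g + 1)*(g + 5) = g^3 - 2*g^2 - 43*g - 40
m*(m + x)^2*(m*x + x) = m^4*x + 2*m^3*x^2 + m^3*x + m^2*x^3 + 2*m^2*x^2 + m*x^3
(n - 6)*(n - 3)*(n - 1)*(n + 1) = n^4 - 9*n^3 + 17*n^2 + 9*n - 18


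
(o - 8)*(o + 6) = o^2 - 2*o - 48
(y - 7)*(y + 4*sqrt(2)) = y^2 - 7*y + 4*sqrt(2)*y - 28*sqrt(2)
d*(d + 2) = d^2 + 2*d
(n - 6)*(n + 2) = n^2 - 4*n - 12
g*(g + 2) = g^2 + 2*g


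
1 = 1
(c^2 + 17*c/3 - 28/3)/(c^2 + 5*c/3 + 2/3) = (3*c^2 + 17*c - 28)/(3*c^2 + 5*c + 2)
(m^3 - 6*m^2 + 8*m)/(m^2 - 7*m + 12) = m*(m - 2)/(m - 3)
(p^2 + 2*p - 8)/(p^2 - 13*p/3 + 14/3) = 3*(p + 4)/(3*p - 7)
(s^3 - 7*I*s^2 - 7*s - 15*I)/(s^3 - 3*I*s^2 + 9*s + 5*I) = (s - 3*I)/(s + I)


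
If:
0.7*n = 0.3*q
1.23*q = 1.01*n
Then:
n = 0.00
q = 0.00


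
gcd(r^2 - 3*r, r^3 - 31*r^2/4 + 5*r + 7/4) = 1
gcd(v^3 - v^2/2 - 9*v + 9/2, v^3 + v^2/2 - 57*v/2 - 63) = v + 3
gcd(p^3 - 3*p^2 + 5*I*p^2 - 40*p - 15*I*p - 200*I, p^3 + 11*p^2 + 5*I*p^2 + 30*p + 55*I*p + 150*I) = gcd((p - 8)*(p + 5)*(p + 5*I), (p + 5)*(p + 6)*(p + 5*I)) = p^2 + p*(5 + 5*I) + 25*I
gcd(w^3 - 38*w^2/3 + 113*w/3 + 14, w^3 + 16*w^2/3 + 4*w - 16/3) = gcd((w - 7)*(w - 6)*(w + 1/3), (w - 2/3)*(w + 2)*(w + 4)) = 1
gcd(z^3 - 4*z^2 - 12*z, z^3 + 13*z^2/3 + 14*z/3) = z^2 + 2*z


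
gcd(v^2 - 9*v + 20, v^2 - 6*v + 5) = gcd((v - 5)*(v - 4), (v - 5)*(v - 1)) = v - 5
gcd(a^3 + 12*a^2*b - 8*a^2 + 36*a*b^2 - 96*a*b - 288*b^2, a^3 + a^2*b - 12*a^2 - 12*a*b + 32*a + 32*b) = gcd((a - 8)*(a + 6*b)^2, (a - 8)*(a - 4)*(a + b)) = a - 8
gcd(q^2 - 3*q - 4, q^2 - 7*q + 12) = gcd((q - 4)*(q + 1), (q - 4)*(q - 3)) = q - 4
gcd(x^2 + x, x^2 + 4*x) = x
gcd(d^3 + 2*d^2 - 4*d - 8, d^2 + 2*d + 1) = 1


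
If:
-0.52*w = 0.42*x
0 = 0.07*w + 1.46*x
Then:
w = 0.00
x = 0.00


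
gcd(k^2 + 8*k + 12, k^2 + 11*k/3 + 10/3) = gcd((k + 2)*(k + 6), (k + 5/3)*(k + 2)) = k + 2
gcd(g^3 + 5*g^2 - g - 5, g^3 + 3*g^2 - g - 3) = g^2 - 1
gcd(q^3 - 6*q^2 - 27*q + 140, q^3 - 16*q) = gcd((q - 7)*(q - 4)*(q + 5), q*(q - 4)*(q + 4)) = q - 4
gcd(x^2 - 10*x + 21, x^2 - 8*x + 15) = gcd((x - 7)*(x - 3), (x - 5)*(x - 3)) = x - 3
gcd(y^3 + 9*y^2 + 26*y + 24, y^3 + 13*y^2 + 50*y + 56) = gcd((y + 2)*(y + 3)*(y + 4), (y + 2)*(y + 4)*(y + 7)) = y^2 + 6*y + 8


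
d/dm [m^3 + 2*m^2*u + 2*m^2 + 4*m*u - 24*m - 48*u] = 3*m^2 + 4*m*u + 4*m + 4*u - 24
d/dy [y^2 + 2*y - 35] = 2*y + 2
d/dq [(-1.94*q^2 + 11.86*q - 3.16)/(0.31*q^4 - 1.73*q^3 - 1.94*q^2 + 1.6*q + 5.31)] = (1.2028*q^5 - 14.386*q^4 + 44.954*q^3 + 3.504*q^2 - 32.8636*q + 68.0326)/(0.0961*q^8 - 1.0726*q^7 + 1.7901*q^6 + 7.7044*q^5 + 1.5198*q^4 - 24.5806*q^3 - 18.0428*q^2 + 16.992*q + 28.1961)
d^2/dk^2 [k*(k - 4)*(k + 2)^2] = 12*k^2 - 24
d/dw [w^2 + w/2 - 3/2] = 2*w + 1/2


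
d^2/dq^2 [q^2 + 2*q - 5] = 2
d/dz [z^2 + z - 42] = 2*z + 1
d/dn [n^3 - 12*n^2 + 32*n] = 3*n^2 - 24*n + 32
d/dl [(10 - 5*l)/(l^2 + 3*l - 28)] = 5*(l^2 - 4*l + 22)/(l^4 + 6*l^3 - 47*l^2 - 168*l + 784)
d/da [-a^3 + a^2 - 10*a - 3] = -3*a^2 + 2*a - 10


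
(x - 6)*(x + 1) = x^2 - 5*x - 6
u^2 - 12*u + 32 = (u - 8)*(u - 4)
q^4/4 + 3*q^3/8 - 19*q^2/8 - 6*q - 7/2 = (q/2 + 1)^2*(q - 7/2)*(q + 1)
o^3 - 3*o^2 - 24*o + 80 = (o - 4)^2*(o + 5)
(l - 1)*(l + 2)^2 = l^3 + 3*l^2 - 4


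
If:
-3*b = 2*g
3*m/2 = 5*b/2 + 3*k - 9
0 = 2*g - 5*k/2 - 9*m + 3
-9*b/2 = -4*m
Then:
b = -432/1195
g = 648/1195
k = 3702/1195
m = -486/1195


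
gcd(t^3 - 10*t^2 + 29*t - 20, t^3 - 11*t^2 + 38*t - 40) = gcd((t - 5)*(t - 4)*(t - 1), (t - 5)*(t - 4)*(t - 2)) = t^2 - 9*t + 20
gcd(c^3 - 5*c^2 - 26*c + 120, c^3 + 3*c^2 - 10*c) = c + 5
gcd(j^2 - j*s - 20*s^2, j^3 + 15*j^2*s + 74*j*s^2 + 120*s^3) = j + 4*s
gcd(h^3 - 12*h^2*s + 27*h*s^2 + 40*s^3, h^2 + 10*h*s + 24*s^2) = 1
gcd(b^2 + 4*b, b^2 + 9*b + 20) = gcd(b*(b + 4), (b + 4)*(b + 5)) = b + 4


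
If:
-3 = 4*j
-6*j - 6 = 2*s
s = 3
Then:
No Solution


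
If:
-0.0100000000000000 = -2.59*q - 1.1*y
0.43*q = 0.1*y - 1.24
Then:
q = -1.86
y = 4.39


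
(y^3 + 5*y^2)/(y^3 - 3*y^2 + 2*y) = y*(y + 5)/(y^2 - 3*y + 2)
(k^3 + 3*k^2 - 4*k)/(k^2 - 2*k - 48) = k*(-k^2 - 3*k + 4)/(-k^2 + 2*k + 48)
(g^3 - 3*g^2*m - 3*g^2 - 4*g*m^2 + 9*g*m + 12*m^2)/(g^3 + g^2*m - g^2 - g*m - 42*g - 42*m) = (g^2 - 4*g*m - 3*g + 12*m)/(g^2 - g - 42)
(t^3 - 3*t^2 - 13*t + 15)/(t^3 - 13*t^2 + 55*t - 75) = (t^2 + 2*t - 3)/(t^2 - 8*t + 15)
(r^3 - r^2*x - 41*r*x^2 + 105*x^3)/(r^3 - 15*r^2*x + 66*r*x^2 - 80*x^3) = (r^2 + 4*r*x - 21*x^2)/(r^2 - 10*r*x + 16*x^2)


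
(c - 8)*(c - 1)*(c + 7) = c^3 - 2*c^2 - 55*c + 56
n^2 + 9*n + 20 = (n + 4)*(n + 5)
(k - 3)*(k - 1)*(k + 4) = k^3 - 13*k + 12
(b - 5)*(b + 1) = b^2 - 4*b - 5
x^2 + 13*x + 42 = (x + 6)*(x + 7)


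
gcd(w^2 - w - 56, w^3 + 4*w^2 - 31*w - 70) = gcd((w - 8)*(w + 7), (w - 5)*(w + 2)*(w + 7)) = w + 7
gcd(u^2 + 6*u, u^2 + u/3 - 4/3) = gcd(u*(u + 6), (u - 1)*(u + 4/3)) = 1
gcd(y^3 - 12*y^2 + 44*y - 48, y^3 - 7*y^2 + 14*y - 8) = y^2 - 6*y + 8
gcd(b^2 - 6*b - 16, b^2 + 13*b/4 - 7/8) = 1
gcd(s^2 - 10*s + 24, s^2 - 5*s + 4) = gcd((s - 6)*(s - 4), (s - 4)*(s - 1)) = s - 4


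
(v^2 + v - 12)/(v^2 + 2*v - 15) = (v + 4)/(v + 5)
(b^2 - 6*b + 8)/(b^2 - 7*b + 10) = (b - 4)/(b - 5)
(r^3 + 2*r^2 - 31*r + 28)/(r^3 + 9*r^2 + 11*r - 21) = (r - 4)/(r + 3)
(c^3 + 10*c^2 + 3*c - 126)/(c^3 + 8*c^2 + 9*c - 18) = (c^2 + 4*c - 21)/(c^2 + 2*c - 3)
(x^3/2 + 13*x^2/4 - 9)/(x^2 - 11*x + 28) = (2*x^3 + 13*x^2 - 36)/(4*(x^2 - 11*x + 28))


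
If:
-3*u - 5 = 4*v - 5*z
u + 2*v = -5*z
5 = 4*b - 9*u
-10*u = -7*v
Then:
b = 125/352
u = -35/88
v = -25/44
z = 27/88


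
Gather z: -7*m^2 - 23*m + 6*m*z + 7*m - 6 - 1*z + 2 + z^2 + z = -7*m^2 + 6*m*z - 16*m + z^2 - 4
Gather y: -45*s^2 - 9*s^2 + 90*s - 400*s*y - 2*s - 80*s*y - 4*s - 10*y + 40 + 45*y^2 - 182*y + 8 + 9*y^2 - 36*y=-54*s^2 + 84*s + 54*y^2 + y*(-480*s - 228) + 48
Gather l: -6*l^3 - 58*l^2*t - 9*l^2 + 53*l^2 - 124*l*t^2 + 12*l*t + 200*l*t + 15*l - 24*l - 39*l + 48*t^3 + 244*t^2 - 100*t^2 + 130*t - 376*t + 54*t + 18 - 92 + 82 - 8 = -6*l^3 + l^2*(44 - 58*t) + l*(-124*t^2 + 212*t - 48) + 48*t^3 + 144*t^2 - 192*t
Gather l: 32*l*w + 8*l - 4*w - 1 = l*(32*w + 8) - 4*w - 1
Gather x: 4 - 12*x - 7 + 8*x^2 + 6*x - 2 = 8*x^2 - 6*x - 5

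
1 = 1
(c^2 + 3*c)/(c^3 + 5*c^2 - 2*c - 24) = c/(c^2 + 2*c - 8)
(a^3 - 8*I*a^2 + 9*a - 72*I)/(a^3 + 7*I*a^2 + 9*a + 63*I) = (a - 8*I)/(a + 7*I)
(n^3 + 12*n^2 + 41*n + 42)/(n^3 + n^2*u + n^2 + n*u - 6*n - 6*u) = (n^2 + 9*n + 14)/(n^2 + n*u - 2*n - 2*u)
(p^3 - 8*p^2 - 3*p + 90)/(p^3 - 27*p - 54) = (p - 5)/(p + 3)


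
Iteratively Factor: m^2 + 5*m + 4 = (m + 1)*(m + 4)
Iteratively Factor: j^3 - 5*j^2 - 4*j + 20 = (j - 2)*(j^2 - 3*j - 10) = (j - 5)*(j - 2)*(j + 2)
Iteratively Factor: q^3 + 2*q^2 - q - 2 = (q + 1)*(q^2 + q - 2) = (q + 1)*(q + 2)*(q - 1)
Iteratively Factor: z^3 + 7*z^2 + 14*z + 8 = (z + 2)*(z^2 + 5*z + 4) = (z + 2)*(z + 4)*(z + 1)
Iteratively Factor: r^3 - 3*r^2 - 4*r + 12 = (r + 2)*(r^2 - 5*r + 6) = (r - 3)*(r + 2)*(r - 2)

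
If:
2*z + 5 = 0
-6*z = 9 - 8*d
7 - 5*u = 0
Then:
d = -3/4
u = 7/5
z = -5/2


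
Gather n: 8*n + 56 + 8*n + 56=16*n + 112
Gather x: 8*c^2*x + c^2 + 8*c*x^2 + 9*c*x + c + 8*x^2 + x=c^2 + c + x^2*(8*c + 8) + x*(8*c^2 + 9*c + 1)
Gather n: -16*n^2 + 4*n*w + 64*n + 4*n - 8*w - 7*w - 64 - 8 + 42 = -16*n^2 + n*(4*w + 68) - 15*w - 30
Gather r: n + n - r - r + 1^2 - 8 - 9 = 2*n - 2*r - 16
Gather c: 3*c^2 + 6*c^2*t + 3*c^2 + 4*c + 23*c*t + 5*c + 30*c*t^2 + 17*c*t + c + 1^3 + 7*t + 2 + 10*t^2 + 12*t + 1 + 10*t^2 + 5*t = c^2*(6*t + 6) + c*(30*t^2 + 40*t + 10) + 20*t^2 + 24*t + 4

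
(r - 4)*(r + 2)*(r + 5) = r^3 + 3*r^2 - 18*r - 40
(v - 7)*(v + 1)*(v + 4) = v^3 - 2*v^2 - 31*v - 28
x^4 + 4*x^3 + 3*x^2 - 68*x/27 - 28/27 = (x - 2/3)*(x + 1/3)*(x + 2)*(x + 7/3)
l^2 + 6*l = l*(l + 6)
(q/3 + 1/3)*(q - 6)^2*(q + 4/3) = q^4/3 - 29*q^3/9 + 28*q^2/9 + 68*q/3 + 16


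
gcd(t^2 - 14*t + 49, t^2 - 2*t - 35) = t - 7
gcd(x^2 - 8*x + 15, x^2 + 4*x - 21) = x - 3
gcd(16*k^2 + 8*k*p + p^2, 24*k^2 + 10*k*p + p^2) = 4*k + p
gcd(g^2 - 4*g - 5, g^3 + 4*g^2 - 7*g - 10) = g + 1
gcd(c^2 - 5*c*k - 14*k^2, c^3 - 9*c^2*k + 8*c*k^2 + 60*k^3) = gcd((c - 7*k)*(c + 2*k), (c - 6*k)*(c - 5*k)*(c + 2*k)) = c + 2*k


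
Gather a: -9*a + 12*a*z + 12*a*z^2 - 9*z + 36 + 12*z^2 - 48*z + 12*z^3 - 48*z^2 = a*(12*z^2 + 12*z - 9) + 12*z^3 - 36*z^2 - 57*z + 36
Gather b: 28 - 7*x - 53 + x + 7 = -6*x - 18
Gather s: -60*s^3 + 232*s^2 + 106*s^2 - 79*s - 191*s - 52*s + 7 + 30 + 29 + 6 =-60*s^3 + 338*s^2 - 322*s + 72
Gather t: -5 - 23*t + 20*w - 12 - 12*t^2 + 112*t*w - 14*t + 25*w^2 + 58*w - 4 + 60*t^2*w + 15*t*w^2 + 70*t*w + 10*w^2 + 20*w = t^2*(60*w - 12) + t*(15*w^2 + 182*w - 37) + 35*w^2 + 98*w - 21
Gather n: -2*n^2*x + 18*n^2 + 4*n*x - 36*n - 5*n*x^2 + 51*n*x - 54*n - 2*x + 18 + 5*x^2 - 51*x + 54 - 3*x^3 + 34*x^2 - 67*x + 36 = n^2*(18 - 2*x) + n*(-5*x^2 + 55*x - 90) - 3*x^3 + 39*x^2 - 120*x + 108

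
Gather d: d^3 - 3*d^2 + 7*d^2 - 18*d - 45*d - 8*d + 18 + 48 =d^3 + 4*d^2 - 71*d + 66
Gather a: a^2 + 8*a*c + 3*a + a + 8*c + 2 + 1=a^2 + a*(8*c + 4) + 8*c + 3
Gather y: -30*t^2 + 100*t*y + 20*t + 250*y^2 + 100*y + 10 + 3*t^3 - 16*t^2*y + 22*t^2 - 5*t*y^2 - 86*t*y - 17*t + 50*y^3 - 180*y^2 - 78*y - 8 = 3*t^3 - 8*t^2 + 3*t + 50*y^3 + y^2*(70 - 5*t) + y*(-16*t^2 + 14*t + 22) + 2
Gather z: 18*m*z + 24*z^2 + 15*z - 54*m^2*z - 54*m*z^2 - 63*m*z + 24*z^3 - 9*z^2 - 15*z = 24*z^3 + z^2*(15 - 54*m) + z*(-54*m^2 - 45*m)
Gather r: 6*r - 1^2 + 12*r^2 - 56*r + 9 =12*r^2 - 50*r + 8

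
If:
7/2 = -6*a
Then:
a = -7/12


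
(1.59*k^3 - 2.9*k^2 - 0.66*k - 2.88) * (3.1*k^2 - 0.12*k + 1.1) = 4.929*k^5 - 9.1808*k^4 + 0.051*k^3 - 12.0388*k^2 - 0.3804*k - 3.168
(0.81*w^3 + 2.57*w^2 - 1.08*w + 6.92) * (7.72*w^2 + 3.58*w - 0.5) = 6.2532*w^5 + 22.7402*w^4 + 0.458*w^3 + 48.271*w^2 + 25.3136*w - 3.46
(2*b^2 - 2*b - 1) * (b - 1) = 2*b^3 - 4*b^2 + b + 1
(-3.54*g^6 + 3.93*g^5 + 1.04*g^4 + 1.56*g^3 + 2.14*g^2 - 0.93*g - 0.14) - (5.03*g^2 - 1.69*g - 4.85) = -3.54*g^6 + 3.93*g^5 + 1.04*g^4 + 1.56*g^3 - 2.89*g^2 + 0.76*g + 4.71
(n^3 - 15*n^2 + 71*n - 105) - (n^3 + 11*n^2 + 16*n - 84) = -26*n^2 + 55*n - 21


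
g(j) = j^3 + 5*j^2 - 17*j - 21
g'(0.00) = -17.00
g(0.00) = -21.00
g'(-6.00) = 31.00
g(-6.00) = 45.00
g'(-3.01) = -19.92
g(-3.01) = 48.20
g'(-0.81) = -23.13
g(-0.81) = -4.48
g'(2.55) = 28.01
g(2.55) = -15.26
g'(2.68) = 31.35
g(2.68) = -11.40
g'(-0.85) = -23.33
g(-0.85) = -3.55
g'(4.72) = 97.04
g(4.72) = 115.31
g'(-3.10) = -19.17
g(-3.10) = 49.96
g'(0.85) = -6.33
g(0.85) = -31.22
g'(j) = 3*j^2 + 10*j - 17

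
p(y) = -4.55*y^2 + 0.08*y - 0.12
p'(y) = 0.08 - 9.1*y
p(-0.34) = -0.67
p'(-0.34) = 3.17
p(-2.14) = -21.13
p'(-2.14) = 19.55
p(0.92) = -3.90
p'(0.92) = -8.29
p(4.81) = -105.00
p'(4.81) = -43.69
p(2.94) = -39.21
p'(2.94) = -26.67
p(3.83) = -66.56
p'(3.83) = -34.77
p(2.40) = -26.14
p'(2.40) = -21.76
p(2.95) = -39.48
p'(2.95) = -26.76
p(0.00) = -0.12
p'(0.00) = 0.08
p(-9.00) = -369.39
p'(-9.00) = 81.98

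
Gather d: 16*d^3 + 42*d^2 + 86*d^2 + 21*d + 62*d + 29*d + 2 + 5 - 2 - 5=16*d^3 + 128*d^2 + 112*d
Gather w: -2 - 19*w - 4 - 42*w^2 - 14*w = -42*w^2 - 33*w - 6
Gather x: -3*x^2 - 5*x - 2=-3*x^2 - 5*x - 2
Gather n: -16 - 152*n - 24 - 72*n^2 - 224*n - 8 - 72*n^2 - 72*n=-144*n^2 - 448*n - 48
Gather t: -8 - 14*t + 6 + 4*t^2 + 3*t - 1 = 4*t^2 - 11*t - 3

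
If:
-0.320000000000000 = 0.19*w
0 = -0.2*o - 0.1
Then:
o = -0.50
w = -1.68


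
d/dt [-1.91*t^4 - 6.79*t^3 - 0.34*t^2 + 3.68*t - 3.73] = -7.64*t^3 - 20.37*t^2 - 0.68*t + 3.68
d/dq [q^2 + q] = 2*q + 1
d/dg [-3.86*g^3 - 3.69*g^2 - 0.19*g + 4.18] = -11.58*g^2 - 7.38*g - 0.19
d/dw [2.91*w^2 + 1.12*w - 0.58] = 5.82*w + 1.12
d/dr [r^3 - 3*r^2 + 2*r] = 3*r^2 - 6*r + 2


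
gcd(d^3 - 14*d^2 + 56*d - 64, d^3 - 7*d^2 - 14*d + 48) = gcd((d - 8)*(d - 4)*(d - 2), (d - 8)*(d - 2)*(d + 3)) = d^2 - 10*d + 16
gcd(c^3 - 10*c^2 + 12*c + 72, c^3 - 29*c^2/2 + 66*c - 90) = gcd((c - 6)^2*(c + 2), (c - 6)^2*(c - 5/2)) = c^2 - 12*c + 36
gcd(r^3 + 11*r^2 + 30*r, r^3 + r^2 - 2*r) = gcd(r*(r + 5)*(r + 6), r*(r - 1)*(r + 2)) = r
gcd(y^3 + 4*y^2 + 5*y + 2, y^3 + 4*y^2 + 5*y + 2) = y^3 + 4*y^2 + 5*y + 2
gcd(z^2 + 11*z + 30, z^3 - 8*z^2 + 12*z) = 1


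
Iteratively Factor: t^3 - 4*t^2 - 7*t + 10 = (t + 2)*(t^2 - 6*t + 5) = (t - 1)*(t + 2)*(t - 5)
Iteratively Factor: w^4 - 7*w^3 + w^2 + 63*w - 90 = (w + 3)*(w^3 - 10*w^2 + 31*w - 30) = (w - 3)*(w + 3)*(w^2 - 7*w + 10) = (w - 5)*(w - 3)*(w + 3)*(w - 2)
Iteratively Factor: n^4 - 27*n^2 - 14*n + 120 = (n + 3)*(n^3 - 3*n^2 - 18*n + 40) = (n - 5)*(n + 3)*(n^2 + 2*n - 8) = (n - 5)*(n - 2)*(n + 3)*(n + 4)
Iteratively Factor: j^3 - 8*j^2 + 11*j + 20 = (j - 4)*(j^2 - 4*j - 5) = (j - 5)*(j - 4)*(j + 1)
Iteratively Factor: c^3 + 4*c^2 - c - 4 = (c + 4)*(c^2 - 1) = (c - 1)*(c + 4)*(c + 1)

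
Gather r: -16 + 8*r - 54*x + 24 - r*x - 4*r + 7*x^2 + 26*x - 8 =r*(4 - x) + 7*x^2 - 28*x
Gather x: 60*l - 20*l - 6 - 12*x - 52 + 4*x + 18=40*l - 8*x - 40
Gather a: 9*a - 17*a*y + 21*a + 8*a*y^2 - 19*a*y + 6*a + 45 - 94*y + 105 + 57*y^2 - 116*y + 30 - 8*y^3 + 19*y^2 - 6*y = a*(8*y^2 - 36*y + 36) - 8*y^3 + 76*y^2 - 216*y + 180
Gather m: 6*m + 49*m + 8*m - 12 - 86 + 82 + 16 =63*m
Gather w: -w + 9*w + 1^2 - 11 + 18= 8*w + 8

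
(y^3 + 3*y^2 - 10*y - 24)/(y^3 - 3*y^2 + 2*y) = (y^3 + 3*y^2 - 10*y - 24)/(y*(y^2 - 3*y + 2))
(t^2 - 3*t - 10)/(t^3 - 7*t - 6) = (t - 5)/(t^2 - 2*t - 3)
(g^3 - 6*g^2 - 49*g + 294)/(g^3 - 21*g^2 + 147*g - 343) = (g^2 + g - 42)/(g^2 - 14*g + 49)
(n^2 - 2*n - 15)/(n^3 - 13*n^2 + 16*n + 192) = (n - 5)/(n^2 - 16*n + 64)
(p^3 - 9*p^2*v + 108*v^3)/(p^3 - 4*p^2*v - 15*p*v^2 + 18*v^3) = (p - 6*v)/(p - v)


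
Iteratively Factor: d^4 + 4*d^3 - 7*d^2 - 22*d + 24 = (d + 4)*(d^3 - 7*d + 6) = (d - 2)*(d + 4)*(d^2 + 2*d - 3) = (d - 2)*(d + 3)*(d + 4)*(d - 1)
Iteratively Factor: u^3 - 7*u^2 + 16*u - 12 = (u - 3)*(u^2 - 4*u + 4) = (u - 3)*(u - 2)*(u - 2)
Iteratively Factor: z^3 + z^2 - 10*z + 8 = (z - 2)*(z^2 + 3*z - 4) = (z - 2)*(z + 4)*(z - 1)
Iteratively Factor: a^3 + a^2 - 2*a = (a)*(a^2 + a - 2) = a*(a - 1)*(a + 2)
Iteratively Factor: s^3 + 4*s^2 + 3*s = (s + 3)*(s^2 + s) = s*(s + 3)*(s + 1)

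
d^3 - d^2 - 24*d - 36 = (d - 6)*(d + 2)*(d + 3)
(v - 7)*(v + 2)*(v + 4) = v^3 - v^2 - 34*v - 56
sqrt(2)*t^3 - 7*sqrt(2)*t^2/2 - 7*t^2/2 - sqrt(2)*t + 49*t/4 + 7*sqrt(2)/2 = (t - 7/2)*(t - 2*sqrt(2))*(sqrt(2)*t + 1/2)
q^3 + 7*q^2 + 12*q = q*(q + 3)*(q + 4)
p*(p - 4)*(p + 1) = p^3 - 3*p^2 - 4*p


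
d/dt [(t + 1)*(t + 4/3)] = 2*t + 7/3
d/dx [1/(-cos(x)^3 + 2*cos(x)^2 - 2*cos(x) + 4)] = (-3*cos(x)^2 + 4*cos(x) - 2)*sin(x)/((sin(x)^2 - 3)^2*(cos(x) - 2)^2)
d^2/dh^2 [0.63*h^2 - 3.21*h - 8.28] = 1.26000000000000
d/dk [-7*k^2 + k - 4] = 1 - 14*k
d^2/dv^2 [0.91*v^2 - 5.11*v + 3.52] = 1.82000000000000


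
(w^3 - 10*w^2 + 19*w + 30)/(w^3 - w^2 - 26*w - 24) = (w - 5)/(w + 4)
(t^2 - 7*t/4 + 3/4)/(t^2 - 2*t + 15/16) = 4*(t - 1)/(4*t - 5)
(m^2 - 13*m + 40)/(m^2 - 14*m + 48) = (m - 5)/(m - 6)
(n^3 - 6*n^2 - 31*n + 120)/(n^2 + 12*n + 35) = (n^2 - 11*n + 24)/(n + 7)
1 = 1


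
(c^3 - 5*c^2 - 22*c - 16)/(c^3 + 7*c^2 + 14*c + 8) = (c - 8)/(c + 4)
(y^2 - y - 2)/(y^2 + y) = (y - 2)/y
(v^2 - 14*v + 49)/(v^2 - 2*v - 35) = (v - 7)/(v + 5)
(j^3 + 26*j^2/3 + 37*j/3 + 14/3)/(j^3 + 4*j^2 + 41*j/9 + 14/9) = 3*(j + 7)/(3*j + 7)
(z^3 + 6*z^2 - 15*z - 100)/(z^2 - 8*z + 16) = (z^2 + 10*z + 25)/(z - 4)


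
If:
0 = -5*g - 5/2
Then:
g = -1/2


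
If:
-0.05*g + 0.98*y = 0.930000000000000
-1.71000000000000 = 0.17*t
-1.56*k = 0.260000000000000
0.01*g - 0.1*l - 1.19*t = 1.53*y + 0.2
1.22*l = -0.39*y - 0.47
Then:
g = 156.36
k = -0.17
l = -3.24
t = -10.06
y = 8.93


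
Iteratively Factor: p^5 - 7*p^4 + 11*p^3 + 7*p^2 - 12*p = (p - 4)*(p^4 - 3*p^3 - p^2 + 3*p) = (p - 4)*(p + 1)*(p^3 - 4*p^2 + 3*p) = (p - 4)*(p - 1)*(p + 1)*(p^2 - 3*p) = (p - 4)*(p - 3)*(p - 1)*(p + 1)*(p)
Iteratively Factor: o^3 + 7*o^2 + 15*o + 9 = (o + 3)*(o^2 + 4*o + 3) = (o + 1)*(o + 3)*(o + 3)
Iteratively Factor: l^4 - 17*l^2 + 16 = (l + 1)*(l^3 - l^2 - 16*l + 16) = (l - 1)*(l + 1)*(l^2 - 16) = (l - 4)*(l - 1)*(l + 1)*(l + 4)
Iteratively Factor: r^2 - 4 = (r - 2)*(r + 2)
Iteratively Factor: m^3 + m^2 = (m)*(m^2 + m) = m*(m + 1)*(m)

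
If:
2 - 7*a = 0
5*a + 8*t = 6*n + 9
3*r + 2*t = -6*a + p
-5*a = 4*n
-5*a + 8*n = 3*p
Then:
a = 2/7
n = -5/14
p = -10/7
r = -3/2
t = 19/28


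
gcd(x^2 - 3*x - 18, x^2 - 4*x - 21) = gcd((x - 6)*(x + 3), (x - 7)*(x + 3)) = x + 3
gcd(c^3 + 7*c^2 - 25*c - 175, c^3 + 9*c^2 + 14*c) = c + 7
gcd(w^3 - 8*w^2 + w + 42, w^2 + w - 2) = w + 2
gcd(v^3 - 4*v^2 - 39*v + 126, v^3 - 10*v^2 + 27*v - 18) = v - 3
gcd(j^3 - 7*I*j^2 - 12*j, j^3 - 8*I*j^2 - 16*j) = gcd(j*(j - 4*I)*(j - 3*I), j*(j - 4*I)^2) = j^2 - 4*I*j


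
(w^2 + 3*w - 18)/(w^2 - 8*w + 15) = (w + 6)/(w - 5)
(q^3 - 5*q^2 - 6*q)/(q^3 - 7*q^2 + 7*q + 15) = q*(q - 6)/(q^2 - 8*q + 15)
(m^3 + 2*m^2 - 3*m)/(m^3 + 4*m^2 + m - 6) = m/(m + 2)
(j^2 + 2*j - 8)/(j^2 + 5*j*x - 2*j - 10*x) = (j + 4)/(j + 5*x)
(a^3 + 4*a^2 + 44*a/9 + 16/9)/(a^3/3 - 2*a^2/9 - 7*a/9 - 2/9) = (9*a^3 + 36*a^2 + 44*a + 16)/(3*a^3 - 2*a^2 - 7*a - 2)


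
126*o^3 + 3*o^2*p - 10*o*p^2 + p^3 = (-7*o + p)*(-6*o + p)*(3*o + p)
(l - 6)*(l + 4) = l^2 - 2*l - 24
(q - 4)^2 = q^2 - 8*q + 16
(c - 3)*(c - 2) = c^2 - 5*c + 6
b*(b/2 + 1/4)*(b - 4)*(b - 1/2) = b^4/2 - 2*b^3 - b^2/8 + b/2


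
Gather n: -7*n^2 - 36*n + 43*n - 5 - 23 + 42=-7*n^2 + 7*n + 14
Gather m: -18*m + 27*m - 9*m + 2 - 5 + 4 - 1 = 0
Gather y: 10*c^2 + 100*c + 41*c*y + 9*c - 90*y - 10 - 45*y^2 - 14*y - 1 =10*c^2 + 109*c - 45*y^2 + y*(41*c - 104) - 11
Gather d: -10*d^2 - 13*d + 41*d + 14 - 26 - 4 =-10*d^2 + 28*d - 16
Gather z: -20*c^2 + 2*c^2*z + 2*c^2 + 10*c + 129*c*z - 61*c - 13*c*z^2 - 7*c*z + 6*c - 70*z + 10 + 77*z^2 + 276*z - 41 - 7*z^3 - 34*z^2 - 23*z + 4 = -18*c^2 - 45*c - 7*z^3 + z^2*(43 - 13*c) + z*(2*c^2 + 122*c + 183) - 27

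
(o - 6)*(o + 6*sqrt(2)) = o^2 - 6*o + 6*sqrt(2)*o - 36*sqrt(2)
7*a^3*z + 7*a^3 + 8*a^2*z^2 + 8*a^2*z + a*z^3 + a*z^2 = (a + z)*(7*a + z)*(a*z + a)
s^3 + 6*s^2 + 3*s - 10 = (s - 1)*(s + 2)*(s + 5)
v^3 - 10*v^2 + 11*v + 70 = (v - 7)*(v - 5)*(v + 2)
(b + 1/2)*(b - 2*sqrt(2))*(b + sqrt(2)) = b^3 - sqrt(2)*b^2 + b^2/2 - 4*b - sqrt(2)*b/2 - 2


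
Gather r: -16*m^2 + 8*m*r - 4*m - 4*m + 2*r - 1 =-16*m^2 - 8*m + r*(8*m + 2) - 1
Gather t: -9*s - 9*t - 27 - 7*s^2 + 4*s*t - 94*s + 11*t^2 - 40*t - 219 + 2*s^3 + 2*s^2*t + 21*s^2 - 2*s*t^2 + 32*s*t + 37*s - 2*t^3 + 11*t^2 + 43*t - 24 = 2*s^3 + 14*s^2 - 66*s - 2*t^3 + t^2*(22 - 2*s) + t*(2*s^2 + 36*s - 6) - 270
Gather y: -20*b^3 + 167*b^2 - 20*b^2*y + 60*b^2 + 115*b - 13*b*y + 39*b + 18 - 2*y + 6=-20*b^3 + 227*b^2 + 154*b + y*(-20*b^2 - 13*b - 2) + 24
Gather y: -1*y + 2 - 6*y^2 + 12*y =-6*y^2 + 11*y + 2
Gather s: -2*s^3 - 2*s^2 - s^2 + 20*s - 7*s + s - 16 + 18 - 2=-2*s^3 - 3*s^2 + 14*s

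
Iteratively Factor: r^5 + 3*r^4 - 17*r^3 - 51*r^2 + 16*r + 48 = (r + 4)*(r^4 - r^3 - 13*r^2 + r + 12) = (r + 1)*(r + 4)*(r^3 - 2*r^2 - 11*r + 12) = (r + 1)*(r + 3)*(r + 4)*(r^2 - 5*r + 4) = (r - 1)*(r + 1)*(r + 3)*(r + 4)*(r - 4)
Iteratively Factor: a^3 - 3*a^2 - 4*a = (a)*(a^2 - 3*a - 4) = a*(a + 1)*(a - 4)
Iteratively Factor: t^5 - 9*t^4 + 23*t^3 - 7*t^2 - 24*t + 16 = (t - 4)*(t^4 - 5*t^3 + 3*t^2 + 5*t - 4) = (t - 4)*(t + 1)*(t^3 - 6*t^2 + 9*t - 4) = (t - 4)*(t - 1)*(t + 1)*(t^2 - 5*t + 4) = (t - 4)^2*(t - 1)*(t + 1)*(t - 1)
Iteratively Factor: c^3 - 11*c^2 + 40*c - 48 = (c - 4)*(c^2 - 7*c + 12) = (c - 4)*(c - 3)*(c - 4)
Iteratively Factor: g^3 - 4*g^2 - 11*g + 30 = (g - 2)*(g^2 - 2*g - 15) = (g - 2)*(g + 3)*(g - 5)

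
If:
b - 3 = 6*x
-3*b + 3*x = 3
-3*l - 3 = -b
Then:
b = -9/5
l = -8/5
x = -4/5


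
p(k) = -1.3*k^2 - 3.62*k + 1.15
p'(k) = -2.6*k - 3.62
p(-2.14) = 2.94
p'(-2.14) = 1.94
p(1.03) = -3.96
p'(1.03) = -6.30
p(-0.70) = 3.05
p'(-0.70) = -1.80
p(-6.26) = -27.13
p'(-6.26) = 12.66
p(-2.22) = 2.78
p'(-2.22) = 2.15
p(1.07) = -4.21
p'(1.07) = -6.40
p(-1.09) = 3.55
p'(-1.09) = -0.79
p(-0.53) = 2.70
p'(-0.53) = -2.24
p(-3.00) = 0.31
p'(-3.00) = 4.18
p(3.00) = -21.41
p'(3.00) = -11.42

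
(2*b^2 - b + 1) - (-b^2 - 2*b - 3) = 3*b^2 + b + 4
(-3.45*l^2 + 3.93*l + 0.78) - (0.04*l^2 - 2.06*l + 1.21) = -3.49*l^2 + 5.99*l - 0.43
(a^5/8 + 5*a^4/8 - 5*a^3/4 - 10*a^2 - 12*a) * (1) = a^5/8 + 5*a^4/8 - 5*a^3/4 - 10*a^2 - 12*a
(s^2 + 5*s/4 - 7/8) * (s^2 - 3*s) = s^4 - 7*s^3/4 - 37*s^2/8 + 21*s/8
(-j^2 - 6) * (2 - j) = j^3 - 2*j^2 + 6*j - 12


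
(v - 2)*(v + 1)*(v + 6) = v^3 + 5*v^2 - 8*v - 12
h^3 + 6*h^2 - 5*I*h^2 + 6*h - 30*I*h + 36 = (h + 6)*(h - 6*I)*(h + I)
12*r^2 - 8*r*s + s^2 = (-6*r + s)*(-2*r + s)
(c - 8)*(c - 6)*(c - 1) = c^3 - 15*c^2 + 62*c - 48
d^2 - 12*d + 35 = (d - 7)*(d - 5)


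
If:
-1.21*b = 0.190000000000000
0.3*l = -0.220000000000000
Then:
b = -0.16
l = -0.73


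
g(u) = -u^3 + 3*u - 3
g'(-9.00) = -240.00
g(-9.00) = 699.00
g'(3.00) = -24.00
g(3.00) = -21.00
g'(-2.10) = -10.23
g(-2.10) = -0.04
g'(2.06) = -9.73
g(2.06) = -5.56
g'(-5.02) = -72.60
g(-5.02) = 108.45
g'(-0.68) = 1.61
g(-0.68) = -4.73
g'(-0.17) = 2.91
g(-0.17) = -3.51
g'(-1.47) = -3.48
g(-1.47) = -4.23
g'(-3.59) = -35.66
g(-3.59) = 32.50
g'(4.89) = -68.74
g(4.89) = -105.26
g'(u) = 3 - 3*u^2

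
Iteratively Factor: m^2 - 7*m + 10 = (m - 2)*(m - 5)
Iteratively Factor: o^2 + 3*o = (o)*(o + 3)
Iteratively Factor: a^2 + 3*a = (a)*(a + 3)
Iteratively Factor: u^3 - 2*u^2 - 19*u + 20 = (u + 4)*(u^2 - 6*u + 5) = (u - 5)*(u + 4)*(u - 1)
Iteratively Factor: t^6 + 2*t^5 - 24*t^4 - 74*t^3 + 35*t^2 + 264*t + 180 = (t + 3)*(t^5 - t^4 - 21*t^3 - 11*t^2 + 68*t + 60) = (t + 3)^2*(t^4 - 4*t^3 - 9*t^2 + 16*t + 20) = (t - 5)*(t + 3)^2*(t^3 + t^2 - 4*t - 4) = (t - 5)*(t + 2)*(t + 3)^2*(t^2 - t - 2) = (t - 5)*(t + 1)*(t + 2)*(t + 3)^2*(t - 2)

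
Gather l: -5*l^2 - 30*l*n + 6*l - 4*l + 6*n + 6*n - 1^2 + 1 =-5*l^2 + l*(2 - 30*n) + 12*n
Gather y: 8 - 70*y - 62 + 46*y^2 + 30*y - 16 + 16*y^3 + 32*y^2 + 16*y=16*y^3 + 78*y^2 - 24*y - 70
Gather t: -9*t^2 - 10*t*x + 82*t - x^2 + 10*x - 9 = -9*t^2 + t*(82 - 10*x) - x^2 + 10*x - 9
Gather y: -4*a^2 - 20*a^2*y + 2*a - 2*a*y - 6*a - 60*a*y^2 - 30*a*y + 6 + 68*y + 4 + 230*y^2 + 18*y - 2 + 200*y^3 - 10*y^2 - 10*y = -4*a^2 - 4*a + 200*y^3 + y^2*(220 - 60*a) + y*(-20*a^2 - 32*a + 76) + 8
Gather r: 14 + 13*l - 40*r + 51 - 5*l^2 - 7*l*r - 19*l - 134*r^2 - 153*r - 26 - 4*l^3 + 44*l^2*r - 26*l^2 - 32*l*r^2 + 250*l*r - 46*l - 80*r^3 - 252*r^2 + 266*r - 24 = -4*l^3 - 31*l^2 - 52*l - 80*r^3 + r^2*(-32*l - 386) + r*(44*l^2 + 243*l + 73) + 15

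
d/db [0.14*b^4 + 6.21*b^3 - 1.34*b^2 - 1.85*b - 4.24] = 0.56*b^3 + 18.63*b^2 - 2.68*b - 1.85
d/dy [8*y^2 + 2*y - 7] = 16*y + 2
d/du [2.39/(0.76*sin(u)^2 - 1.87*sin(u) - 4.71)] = (4.4693 - 3.6328*sin(u))*cos(u)/(-0.76*sin(u)^2 + 1.87*sin(u) + 4.71)^2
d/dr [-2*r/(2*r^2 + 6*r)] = (r + 3)^(-2)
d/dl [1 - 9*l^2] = -18*l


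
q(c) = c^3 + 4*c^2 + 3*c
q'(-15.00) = 558.00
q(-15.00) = -2520.00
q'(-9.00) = 174.00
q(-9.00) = -432.00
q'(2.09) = 32.82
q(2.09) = 32.87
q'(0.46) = 7.31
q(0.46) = 2.32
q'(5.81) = 150.75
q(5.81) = 348.58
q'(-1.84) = -1.56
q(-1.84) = 1.79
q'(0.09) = 3.74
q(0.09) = 0.30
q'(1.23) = 17.38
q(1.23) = 11.60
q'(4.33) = 93.89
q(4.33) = 169.17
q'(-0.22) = 1.39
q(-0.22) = -0.48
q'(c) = 3*c^2 + 8*c + 3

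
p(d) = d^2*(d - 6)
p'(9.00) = 135.00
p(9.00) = 243.00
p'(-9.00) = 351.00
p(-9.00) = -1215.00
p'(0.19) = -2.17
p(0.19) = -0.21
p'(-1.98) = 35.52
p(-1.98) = -31.28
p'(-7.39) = 252.52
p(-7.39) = -731.26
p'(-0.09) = 1.10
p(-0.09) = -0.05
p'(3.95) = -0.59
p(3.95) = -31.99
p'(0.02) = -0.24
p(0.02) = -0.00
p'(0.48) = -5.07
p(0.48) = -1.27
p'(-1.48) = 24.33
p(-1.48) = -16.38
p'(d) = d^2 + 2*d*(d - 6)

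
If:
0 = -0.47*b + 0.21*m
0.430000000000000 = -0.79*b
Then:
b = -0.54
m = -1.22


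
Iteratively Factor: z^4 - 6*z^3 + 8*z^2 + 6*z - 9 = (z - 3)*(z^3 - 3*z^2 - z + 3) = (z - 3)*(z - 1)*(z^2 - 2*z - 3) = (z - 3)^2*(z - 1)*(z + 1)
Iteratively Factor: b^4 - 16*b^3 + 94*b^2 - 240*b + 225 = (b - 3)*(b^3 - 13*b^2 + 55*b - 75) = (b - 5)*(b - 3)*(b^2 - 8*b + 15) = (b - 5)^2*(b - 3)*(b - 3)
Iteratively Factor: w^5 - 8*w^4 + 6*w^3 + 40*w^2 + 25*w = (w + 1)*(w^4 - 9*w^3 + 15*w^2 + 25*w) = (w + 1)^2*(w^3 - 10*w^2 + 25*w) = w*(w + 1)^2*(w^2 - 10*w + 25) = w*(w - 5)*(w + 1)^2*(w - 5)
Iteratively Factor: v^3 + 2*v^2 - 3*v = (v)*(v^2 + 2*v - 3) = v*(v - 1)*(v + 3)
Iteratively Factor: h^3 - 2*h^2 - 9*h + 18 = (h + 3)*(h^2 - 5*h + 6) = (h - 3)*(h + 3)*(h - 2)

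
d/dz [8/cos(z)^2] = 16*sin(z)/cos(z)^3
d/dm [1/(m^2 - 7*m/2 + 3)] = 2*(7 - 4*m)/(2*m^2 - 7*m + 6)^2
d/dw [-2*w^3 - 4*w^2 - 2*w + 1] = -6*w^2 - 8*w - 2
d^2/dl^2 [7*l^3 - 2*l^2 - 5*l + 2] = 42*l - 4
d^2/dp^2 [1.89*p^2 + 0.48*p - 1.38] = 3.78000000000000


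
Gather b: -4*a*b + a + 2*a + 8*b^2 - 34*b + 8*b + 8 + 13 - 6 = 3*a + 8*b^2 + b*(-4*a - 26) + 15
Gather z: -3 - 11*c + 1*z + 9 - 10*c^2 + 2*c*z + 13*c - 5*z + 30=-10*c^2 + 2*c + z*(2*c - 4) + 36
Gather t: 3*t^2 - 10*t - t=3*t^2 - 11*t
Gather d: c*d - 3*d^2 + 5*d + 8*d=-3*d^2 + d*(c + 13)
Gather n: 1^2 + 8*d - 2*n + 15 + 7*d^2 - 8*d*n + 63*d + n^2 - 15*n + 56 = 7*d^2 + 71*d + n^2 + n*(-8*d - 17) + 72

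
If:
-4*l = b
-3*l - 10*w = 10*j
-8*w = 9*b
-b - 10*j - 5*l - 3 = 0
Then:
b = -12/47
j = -72/235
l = 3/47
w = 27/94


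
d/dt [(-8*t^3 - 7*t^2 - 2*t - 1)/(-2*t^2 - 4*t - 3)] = 2*(8*t^4 + 32*t^3 + 48*t^2 + 19*t + 1)/(4*t^4 + 16*t^3 + 28*t^2 + 24*t + 9)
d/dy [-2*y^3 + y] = 1 - 6*y^2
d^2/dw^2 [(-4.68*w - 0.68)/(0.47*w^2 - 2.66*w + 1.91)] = (-(0.94*w - 2.66)*(1.88*w - 5.32)*(4.68*w + 0.68) + (13.1976*w - 24.2584)*(0.47*w^2 - 2.66*w + 1.91))/(0.47*w^2 - 2.66*w + 1.91)^3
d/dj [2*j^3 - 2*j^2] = 2*j*(3*j - 2)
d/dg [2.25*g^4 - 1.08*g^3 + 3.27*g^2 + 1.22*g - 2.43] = 9.0*g^3 - 3.24*g^2 + 6.54*g + 1.22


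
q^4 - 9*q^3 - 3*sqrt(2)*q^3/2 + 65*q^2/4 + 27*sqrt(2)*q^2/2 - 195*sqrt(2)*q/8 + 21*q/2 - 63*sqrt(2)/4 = (q - 6)*(q - 7/2)*(q + 1/2)*(q - 3*sqrt(2)/2)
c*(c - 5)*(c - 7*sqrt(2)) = c^3 - 7*sqrt(2)*c^2 - 5*c^2 + 35*sqrt(2)*c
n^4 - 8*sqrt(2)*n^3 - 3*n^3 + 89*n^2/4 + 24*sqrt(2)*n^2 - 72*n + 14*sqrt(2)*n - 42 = (n - 7/2)*(n + 1/2)*(n - 6*sqrt(2))*(n - 2*sqrt(2))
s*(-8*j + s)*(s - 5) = -8*j*s^2 + 40*j*s + s^3 - 5*s^2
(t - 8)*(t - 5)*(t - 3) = t^3 - 16*t^2 + 79*t - 120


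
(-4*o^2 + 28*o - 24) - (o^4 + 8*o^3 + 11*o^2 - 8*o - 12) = -o^4 - 8*o^3 - 15*o^2 + 36*o - 12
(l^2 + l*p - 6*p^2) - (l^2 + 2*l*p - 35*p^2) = -l*p + 29*p^2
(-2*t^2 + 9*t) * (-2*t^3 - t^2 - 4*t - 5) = 4*t^5 - 16*t^4 - t^3 - 26*t^2 - 45*t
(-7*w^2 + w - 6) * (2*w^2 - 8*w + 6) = -14*w^4 + 58*w^3 - 62*w^2 + 54*w - 36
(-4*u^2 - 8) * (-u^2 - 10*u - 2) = 4*u^4 + 40*u^3 + 16*u^2 + 80*u + 16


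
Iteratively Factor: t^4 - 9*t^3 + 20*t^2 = (t)*(t^3 - 9*t^2 + 20*t) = t*(t - 5)*(t^2 - 4*t) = t*(t - 5)*(t - 4)*(t)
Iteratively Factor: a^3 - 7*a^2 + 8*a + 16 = (a + 1)*(a^2 - 8*a + 16) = (a - 4)*(a + 1)*(a - 4)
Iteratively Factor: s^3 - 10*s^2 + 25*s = (s)*(s^2 - 10*s + 25) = s*(s - 5)*(s - 5)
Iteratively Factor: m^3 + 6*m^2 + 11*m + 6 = (m + 3)*(m^2 + 3*m + 2) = (m + 2)*(m + 3)*(m + 1)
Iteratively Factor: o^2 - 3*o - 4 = (o + 1)*(o - 4)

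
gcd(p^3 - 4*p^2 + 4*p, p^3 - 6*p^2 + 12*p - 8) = p^2 - 4*p + 4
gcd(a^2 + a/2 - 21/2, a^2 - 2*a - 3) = a - 3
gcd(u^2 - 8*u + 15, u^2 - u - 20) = u - 5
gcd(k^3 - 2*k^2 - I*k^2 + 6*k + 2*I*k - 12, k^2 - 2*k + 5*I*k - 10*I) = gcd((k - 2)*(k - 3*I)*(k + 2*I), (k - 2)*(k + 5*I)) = k - 2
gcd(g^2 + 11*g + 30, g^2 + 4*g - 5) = g + 5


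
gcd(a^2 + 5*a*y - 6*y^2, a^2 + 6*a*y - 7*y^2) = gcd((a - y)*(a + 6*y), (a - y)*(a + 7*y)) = -a + y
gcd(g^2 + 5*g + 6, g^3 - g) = 1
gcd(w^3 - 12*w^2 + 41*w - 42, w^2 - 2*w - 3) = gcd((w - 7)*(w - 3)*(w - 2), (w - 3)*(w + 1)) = w - 3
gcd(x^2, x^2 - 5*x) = x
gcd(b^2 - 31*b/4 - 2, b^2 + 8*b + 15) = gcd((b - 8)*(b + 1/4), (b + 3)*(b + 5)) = 1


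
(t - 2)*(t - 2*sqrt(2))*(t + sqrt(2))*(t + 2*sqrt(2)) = t^4 - 2*t^3 + sqrt(2)*t^3 - 8*t^2 - 2*sqrt(2)*t^2 - 8*sqrt(2)*t + 16*t + 16*sqrt(2)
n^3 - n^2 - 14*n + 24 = (n - 3)*(n - 2)*(n + 4)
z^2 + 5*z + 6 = (z + 2)*(z + 3)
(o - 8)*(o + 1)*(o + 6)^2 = o^4 + 5*o^3 - 56*o^2 - 348*o - 288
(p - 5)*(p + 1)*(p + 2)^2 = p^4 - 17*p^2 - 36*p - 20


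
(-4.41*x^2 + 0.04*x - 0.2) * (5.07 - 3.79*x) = 16.7139*x^3 - 22.5103*x^2 + 0.9608*x - 1.014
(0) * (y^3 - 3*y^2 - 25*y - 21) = 0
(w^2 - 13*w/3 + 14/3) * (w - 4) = w^3 - 25*w^2/3 + 22*w - 56/3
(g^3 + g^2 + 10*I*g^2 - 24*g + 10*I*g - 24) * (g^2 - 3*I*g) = g^5 + g^4 + 7*I*g^4 + 6*g^3 + 7*I*g^3 + 6*g^2 + 72*I*g^2 + 72*I*g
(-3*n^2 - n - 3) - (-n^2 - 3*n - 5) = -2*n^2 + 2*n + 2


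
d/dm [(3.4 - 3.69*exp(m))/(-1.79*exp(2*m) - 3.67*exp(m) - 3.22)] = (-6.6051*exp(2*m) + 12.172*exp(m) + 24.3598)*exp(m)/(3.2041*exp(4*m) + 13.1386*exp(3*m) + 24.9965*exp(2*m) + 23.6348*exp(m) + 10.3684)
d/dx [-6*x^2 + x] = 1 - 12*x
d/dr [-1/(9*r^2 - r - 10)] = (18*r - 1)/(-9*r^2 + r + 10)^2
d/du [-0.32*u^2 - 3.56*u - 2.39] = -0.64*u - 3.56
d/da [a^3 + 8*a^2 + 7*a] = 3*a^2 + 16*a + 7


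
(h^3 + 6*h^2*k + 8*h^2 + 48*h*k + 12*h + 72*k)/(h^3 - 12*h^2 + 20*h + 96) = (h^2 + 6*h*k + 6*h + 36*k)/(h^2 - 14*h + 48)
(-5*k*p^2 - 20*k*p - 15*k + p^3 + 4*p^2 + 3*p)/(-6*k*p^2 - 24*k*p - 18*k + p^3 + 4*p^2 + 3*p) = (-5*k + p)/(-6*k + p)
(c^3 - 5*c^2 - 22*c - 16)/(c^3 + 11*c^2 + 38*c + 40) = (c^2 - 7*c - 8)/(c^2 + 9*c + 20)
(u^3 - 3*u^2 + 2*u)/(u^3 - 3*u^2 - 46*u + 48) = u*(u - 2)/(u^2 - 2*u - 48)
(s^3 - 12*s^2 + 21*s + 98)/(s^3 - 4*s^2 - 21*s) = (s^2 - 5*s - 14)/(s*(s + 3))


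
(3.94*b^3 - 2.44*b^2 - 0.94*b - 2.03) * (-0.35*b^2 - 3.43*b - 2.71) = -1.379*b^5 - 12.6602*b^4 - 1.9792*b^3 + 10.5471*b^2 + 9.5103*b + 5.5013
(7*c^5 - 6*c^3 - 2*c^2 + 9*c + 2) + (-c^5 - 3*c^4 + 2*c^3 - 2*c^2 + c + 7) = 6*c^5 - 3*c^4 - 4*c^3 - 4*c^2 + 10*c + 9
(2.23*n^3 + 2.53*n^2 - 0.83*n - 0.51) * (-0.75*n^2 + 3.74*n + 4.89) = -1.6725*n^5 + 6.4427*n^4 + 20.9894*n^3 + 9.65*n^2 - 5.9661*n - 2.4939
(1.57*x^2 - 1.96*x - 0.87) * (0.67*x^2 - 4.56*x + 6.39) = 1.0519*x^4 - 8.4724*x^3 + 18.387*x^2 - 8.5572*x - 5.5593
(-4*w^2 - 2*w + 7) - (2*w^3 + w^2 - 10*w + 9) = -2*w^3 - 5*w^2 + 8*w - 2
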